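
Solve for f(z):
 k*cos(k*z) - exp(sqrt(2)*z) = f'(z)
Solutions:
 f(z) = C1 - sqrt(2)*exp(sqrt(2)*z)/2 + sin(k*z)


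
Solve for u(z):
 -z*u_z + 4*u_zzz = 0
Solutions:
 u(z) = C1 + Integral(C2*airyai(2^(1/3)*z/2) + C3*airybi(2^(1/3)*z/2), z)


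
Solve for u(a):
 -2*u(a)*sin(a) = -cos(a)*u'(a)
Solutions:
 u(a) = C1/cos(a)^2


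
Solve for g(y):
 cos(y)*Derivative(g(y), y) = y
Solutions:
 g(y) = C1 + Integral(y/cos(y), y)


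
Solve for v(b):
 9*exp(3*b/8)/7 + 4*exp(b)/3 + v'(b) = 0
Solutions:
 v(b) = C1 - 24*exp(3*b/8)/7 - 4*exp(b)/3


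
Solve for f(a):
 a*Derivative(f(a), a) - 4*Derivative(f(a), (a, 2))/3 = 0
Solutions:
 f(a) = C1 + C2*erfi(sqrt(6)*a/4)


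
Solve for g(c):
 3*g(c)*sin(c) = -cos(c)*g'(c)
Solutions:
 g(c) = C1*cos(c)^3


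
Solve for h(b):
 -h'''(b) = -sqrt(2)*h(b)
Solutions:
 h(b) = C3*exp(2^(1/6)*b) + (C1*sin(2^(1/6)*sqrt(3)*b/2) + C2*cos(2^(1/6)*sqrt(3)*b/2))*exp(-2^(1/6)*b/2)


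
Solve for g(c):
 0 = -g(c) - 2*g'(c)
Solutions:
 g(c) = C1*exp(-c/2)


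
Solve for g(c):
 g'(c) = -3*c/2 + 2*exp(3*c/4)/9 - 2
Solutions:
 g(c) = C1 - 3*c^2/4 - 2*c + 8*exp(3*c/4)/27


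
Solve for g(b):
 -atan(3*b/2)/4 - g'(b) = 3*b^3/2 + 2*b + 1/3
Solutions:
 g(b) = C1 - 3*b^4/8 - b^2 - b*atan(3*b/2)/4 - b/3 + log(9*b^2 + 4)/12


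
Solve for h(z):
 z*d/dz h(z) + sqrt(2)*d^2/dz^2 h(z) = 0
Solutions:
 h(z) = C1 + C2*erf(2^(1/4)*z/2)


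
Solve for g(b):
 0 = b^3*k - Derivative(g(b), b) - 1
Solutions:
 g(b) = C1 + b^4*k/4 - b


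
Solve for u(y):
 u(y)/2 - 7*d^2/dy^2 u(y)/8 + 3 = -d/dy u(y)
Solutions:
 u(y) = C1*exp(2*y*(2 - sqrt(11))/7) + C2*exp(2*y*(2 + sqrt(11))/7) - 6


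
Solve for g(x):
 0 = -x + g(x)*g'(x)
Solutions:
 g(x) = -sqrt(C1 + x^2)
 g(x) = sqrt(C1 + x^2)


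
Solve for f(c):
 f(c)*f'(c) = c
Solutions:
 f(c) = -sqrt(C1 + c^2)
 f(c) = sqrt(C1 + c^2)


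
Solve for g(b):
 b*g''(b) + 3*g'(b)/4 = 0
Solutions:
 g(b) = C1 + C2*b^(1/4)


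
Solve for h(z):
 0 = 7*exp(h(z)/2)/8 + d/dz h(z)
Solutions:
 h(z) = 2*log(1/(C1 + 7*z)) + 8*log(2)


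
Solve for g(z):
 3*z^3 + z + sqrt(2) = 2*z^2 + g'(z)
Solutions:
 g(z) = C1 + 3*z^4/4 - 2*z^3/3 + z^2/2 + sqrt(2)*z


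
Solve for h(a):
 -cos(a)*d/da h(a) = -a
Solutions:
 h(a) = C1 + Integral(a/cos(a), a)


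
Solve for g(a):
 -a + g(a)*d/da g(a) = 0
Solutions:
 g(a) = -sqrt(C1 + a^2)
 g(a) = sqrt(C1 + a^2)


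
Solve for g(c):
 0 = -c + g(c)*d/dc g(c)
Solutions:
 g(c) = -sqrt(C1 + c^2)
 g(c) = sqrt(C1 + c^2)


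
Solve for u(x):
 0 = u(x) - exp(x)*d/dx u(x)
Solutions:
 u(x) = C1*exp(-exp(-x))


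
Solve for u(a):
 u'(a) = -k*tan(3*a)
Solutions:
 u(a) = C1 + k*log(cos(3*a))/3


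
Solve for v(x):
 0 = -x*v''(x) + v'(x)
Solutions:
 v(x) = C1 + C2*x^2


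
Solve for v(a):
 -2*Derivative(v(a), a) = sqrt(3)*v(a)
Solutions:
 v(a) = C1*exp(-sqrt(3)*a/2)


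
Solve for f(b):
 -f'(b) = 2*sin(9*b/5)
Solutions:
 f(b) = C1 + 10*cos(9*b/5)/9


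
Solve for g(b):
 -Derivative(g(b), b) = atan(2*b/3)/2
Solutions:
 g(b) = C1 - b*atan(2*b/3)/2 + 3*log(4*b^2 + 9)/8


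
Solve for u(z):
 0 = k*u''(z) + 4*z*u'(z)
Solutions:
 u(z) = C1 + C2*sqrt(k)*erf(sqrt(2)*z*sqrt(1/k))


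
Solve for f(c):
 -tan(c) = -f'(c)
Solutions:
 f(c) = C1 - log(cos(c))


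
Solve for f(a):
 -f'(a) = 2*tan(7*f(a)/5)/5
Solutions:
 f(a) = -5*asin(C1*exp(-14*a/25))/7 + 5*pi/7
 f(a) = 5*asin(C1*exp(-14*a/25))/7


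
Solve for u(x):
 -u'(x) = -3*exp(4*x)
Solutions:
 u(x) = C1 + 3*exp(4*x)/4


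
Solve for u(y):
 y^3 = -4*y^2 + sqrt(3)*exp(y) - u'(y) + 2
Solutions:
 u(y) = C1 - y^4/4 - 4*y^3/3 + 2*y + sqrt(3)*exp(y)


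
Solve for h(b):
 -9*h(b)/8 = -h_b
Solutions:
 h(b) = C1*exp(9*b/8)


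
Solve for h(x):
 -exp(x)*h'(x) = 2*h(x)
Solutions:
 h(x) = C1*exp(2*exp(-x))


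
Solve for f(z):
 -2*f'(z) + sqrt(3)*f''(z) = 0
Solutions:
 f(z) = C1 + C2*exp(2*sqrt(3)*z/3)


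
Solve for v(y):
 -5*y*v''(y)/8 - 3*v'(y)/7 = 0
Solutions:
 v(y) = C1 + C2*y^(11/35)


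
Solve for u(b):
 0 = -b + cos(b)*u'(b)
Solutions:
 u(b) = C1 + Integral(b/cos(b), b)


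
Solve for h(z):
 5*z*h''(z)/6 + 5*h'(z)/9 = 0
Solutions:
 h(z) = C1 + C2*z^(1/3)


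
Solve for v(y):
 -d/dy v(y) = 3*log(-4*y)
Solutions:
 v(y) = C1 - 3*y*log(-y) + 3*y*(1 - 2*log(2))


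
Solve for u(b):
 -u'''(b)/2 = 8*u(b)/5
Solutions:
 u(b) = C3*exp(-2*2^(1/3)*5^(2/3)*b/5) + (C1*sin(2^(1/3)*sqrt(3)*5^(2/3)*b/5) + C2*cos(2^(1/3)*sqrt(3)*5^(2/3)*b/5))*exp(2^(1/3)*5^(2/3)*b/5)


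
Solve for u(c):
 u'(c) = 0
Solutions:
 u(c) = C1


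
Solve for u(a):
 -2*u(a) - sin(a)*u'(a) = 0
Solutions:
 u(a) = C1*(cos(a) + 1)/(cos(a) - 1)


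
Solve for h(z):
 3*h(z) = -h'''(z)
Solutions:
 h(z) = C3*exp(-3^(1/3)*z) + (C1*sin(3^(5/6)*z/2) + C2*cos(3^(5/6)*z/2))*exp(3^(1/3)*z/2)


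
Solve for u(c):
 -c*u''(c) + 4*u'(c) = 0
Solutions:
 u(c) = C1 + C2*c^5


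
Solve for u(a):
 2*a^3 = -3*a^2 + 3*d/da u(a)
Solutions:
 u(a) = C1 + a^4/6 + a^3/3


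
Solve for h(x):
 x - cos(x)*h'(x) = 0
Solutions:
 h(x) = C1 + Integral(x/cos(x), x)


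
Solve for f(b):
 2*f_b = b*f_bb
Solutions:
 f(b) = C1 + C2*b^3


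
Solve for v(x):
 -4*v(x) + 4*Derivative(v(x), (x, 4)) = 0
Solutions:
 v(x) = C1*exp(-x) + C2*exp(x) + C3*sin(x) + C4*cos(x)


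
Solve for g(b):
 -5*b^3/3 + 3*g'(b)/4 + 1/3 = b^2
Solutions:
 g(b) = C1 + 5*b^4/9 + 4*b^3/9 - 4*b/9


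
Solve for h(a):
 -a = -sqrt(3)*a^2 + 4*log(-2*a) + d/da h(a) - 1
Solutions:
 h(a) = C1 + sqrt(3)*a^3/3 - a^2/2 - 4*a*log(-a) + a*(5 - 4*log(2))


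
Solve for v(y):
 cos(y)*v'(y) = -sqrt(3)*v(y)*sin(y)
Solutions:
 v(y) = C1*cos(y)^(sqrt(3))


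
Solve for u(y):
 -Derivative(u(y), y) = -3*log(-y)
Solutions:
 u(y) = C1 + 3*y*log(-y) - 3*y


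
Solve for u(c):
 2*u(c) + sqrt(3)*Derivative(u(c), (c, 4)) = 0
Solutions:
 u(c) = (C1*sin(2^(3/4)*3^(7/8)*c/6) + C2*cos(2^(3/4)*3^(7/8)*c/6))*exp(-2^(3/4)*3^(7/8)*c/6) + (C3*sin(2^(3/4)*3^(7/8)*c/6) + C4*cos(2^(3/4)*3^(7/8)*c/6))*exp(2^(3/4)*3^(7/8)*c/6)


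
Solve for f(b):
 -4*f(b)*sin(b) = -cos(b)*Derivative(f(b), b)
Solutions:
 f(b) = C1/cos(b)^4


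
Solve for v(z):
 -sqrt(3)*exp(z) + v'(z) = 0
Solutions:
 v(z) = C1 + sqrt(3)*exp(z)


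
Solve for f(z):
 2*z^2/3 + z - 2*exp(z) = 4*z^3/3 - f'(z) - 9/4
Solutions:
 f(z) = C1 + z^4/3 - 2*z^3/9 - z^2/2 - 9*z/4 + 2*exp(z)


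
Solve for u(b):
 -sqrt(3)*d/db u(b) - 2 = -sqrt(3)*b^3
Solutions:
 u(b) = C1 + b^4/4 - 2*sqrt(3)*b/3


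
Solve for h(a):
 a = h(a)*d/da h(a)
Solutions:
 h(a) = -sqrt(C1 + a^2)
 h(a) = sqrt(C1 + a^2)


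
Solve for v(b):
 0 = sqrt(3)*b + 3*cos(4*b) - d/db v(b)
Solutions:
 v(b) = C1 + sqrt(3)*b^2/2 + 3*sin(4*b)/4


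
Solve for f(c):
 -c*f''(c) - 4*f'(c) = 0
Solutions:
 f(c) = C1 + C2/c^3


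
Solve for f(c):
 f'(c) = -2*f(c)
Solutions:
 f(c) = C1*exp(-2*c)


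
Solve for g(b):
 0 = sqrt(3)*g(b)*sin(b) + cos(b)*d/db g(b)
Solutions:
 g(b) = C1*cos(b)^(sqrt(3))


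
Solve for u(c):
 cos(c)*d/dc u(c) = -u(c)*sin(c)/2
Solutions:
 u(c) = C1*sqrt(cos(c))


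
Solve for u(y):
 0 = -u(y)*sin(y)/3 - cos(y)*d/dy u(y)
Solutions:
 u(y) = C1*cos(y)^(1/3)


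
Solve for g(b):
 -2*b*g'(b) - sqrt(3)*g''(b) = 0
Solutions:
 g(b) = C1 + C2*erf(3^(3/4)*b/3)


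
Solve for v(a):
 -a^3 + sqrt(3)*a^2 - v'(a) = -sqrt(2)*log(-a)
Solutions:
 v(a) = C1 - a^4/4 + sqrt(3)*a^3/3 + sqrt(2)*a*log(-a) - sqrt(2)*a


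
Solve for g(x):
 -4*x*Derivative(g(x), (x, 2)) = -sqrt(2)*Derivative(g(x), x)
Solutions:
 g(x) = C1 + C2*x^(sqrt(2)/4 + 1)


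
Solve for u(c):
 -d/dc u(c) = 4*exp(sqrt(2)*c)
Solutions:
 u(c) = C1 - 2*sqrt(2)*exp(sqrt(2)*c)


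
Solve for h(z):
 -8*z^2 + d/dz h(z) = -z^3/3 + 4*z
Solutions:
 h(z) = C1 - z^4/12 + 8*z^3/3 + 2*z^2


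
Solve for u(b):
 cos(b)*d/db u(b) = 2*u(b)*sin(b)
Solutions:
 u(b) = C1/cos(b)^2


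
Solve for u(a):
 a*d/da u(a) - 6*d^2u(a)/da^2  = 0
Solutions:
 u(a) = C1 + C2*erfi(sqrt(3)*a/6)


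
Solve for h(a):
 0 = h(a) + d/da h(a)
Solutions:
 h(a) = C1*exp(-a)


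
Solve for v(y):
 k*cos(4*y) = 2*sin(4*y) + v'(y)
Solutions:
 v(y) = C1 + k*sin(4*y)/4 + cos(4*y)/2


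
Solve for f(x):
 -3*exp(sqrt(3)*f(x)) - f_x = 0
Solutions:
 f(x) = sqrt(3)*(2*log(1/(C1 + 3*x)) - log(3))/6


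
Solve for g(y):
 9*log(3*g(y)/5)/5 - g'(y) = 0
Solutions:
 -5*Integral(1/(log(_y) - log(5) + log(3)), (_y, g(y)))/9 = C1 - y


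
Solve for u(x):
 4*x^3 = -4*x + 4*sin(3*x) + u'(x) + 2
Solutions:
 u(x) = C1 + x^4 + 2*x^2 - 2*x + 4*cos(3*x)/3


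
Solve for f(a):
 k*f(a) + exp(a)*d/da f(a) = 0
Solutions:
 f(a) = C1*exp(k*exp(-a))


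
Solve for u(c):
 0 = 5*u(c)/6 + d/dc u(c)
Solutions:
 u(c) = C1*exp(-5*c/6)


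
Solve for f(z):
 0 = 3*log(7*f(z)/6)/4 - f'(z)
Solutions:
 4*Integral(1/(-log(_y) - log(7) + log(6)), (_y, f(z)))/3 = C1 - z


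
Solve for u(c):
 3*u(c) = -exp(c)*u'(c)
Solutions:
 u(c) = C1*exp(3*exp(-c))


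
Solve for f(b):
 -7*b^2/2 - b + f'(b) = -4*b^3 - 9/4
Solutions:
 f(b) = C1 - b^4 + 7*b^3/6 + b^2/2 - 9*b/4


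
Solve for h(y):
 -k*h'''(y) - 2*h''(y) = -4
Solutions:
 h(y) = C1 + C2*y + C3*exp(-2*y/k) + y^2


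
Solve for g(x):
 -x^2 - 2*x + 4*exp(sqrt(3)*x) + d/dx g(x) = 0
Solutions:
 g(x) = C1 + x^3/3 + x^2 - 4*sqrt(3)*exp(sqrt(3)*x)/3


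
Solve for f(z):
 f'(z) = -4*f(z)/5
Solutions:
 f(z) = C1*exp(-4*z/5)


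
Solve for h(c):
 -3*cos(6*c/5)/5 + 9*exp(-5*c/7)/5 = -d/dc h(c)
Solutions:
 h(c) = C1 + sin(6*c/5)/2 + 63*exp(-5*c/7)/25


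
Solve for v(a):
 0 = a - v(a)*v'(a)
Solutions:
 v(a) = -sqrt(C1 + a^2)
 v(a) = sqrt(C1 + a^2)


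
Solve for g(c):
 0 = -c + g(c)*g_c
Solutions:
 g(c) = -sqrt(C1 + c^2)
 g(c) = sqrt(C1 + c^2)


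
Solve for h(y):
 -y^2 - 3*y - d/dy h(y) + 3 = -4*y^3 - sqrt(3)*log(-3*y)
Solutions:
 h(y) = C1 + y^4 - y^3/3 - 3*y^2/2 + sqrt(3)*y*log(-y) + y*(-sqrt(3) + sqrt(3)*log(3) + 3)


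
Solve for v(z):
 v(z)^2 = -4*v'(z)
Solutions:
 v(z) = 4/(C1 + z)


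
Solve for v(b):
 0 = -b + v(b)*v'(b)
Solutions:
 v(b) = -sqrt(C1 + b^2)
 v(b) = sqrt(C1 + b^2)


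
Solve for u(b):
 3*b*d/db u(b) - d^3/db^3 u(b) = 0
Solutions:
 u(b) = C1 + Integral(C2*airyai(3^(1/3)*b) + C3*airybi(3^(1/3)*b), b)


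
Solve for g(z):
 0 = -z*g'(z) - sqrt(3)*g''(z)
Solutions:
 g(z) = C1 + C2*erf(sqrt(2)*3^(3/4)*z/6)


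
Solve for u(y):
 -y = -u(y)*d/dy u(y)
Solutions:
 u(y) = -sqrt(C1 + y^2)
 u(y) = sqrt(C1 + y^2)


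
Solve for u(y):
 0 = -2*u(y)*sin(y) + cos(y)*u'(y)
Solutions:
 u(y) = C1/cos(y)^2


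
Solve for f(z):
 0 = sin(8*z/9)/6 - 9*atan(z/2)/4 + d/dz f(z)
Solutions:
 f(z) = C1 + 9*z*atan(z/2)/4 - 9*log(z^2 + 4)/4 + 3*cos(8*z/9)/16


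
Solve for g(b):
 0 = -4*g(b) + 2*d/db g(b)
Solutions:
 g(b) = C1*exp(2*b)


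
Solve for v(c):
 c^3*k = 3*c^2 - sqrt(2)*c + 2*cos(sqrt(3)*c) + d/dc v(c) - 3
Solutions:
 v(c) = C1 + c^4*k/4 - c^3 + sqrt(2)*c^2/2 + 3*c - 2*sqrt(3)*sin(sqrt(3)*c)/3


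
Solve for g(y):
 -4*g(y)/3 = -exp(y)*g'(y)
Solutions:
 g(y) = C1*exp(-4*exp(-y)/3)


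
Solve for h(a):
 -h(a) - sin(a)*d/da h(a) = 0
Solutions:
 h(a) = C1*sqrt(cos(a) + 1)/sqrt(cos(a) - 1)


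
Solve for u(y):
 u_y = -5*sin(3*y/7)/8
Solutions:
 u(y) = C1 + 35*cos(3*y/7)/24


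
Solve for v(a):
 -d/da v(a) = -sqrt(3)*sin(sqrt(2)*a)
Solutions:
 v(a) = C1 - sqrt(6)*cos(sqrt(2)*a)/2


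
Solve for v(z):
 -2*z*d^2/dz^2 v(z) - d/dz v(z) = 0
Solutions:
 v(z) = C1 + C2*sqrt(z)


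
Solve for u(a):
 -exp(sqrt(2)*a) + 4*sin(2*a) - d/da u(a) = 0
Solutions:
 u(a) = C1 - sqrt(2)*exp(sqrt(2)*a)/2 - 2*cos(2*a)


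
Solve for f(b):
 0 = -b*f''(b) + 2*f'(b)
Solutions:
 f(b) = C1 + C2*b^3


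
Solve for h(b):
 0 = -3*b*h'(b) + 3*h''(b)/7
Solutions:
 h(b) = C1 + C2*erfi(sqrt(14)*b/2)


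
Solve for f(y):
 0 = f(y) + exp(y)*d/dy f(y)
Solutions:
 f(y) = C1*exp(exp(-y))


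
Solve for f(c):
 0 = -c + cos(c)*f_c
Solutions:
 f(c) = C1 + Integral(c/cos(c), c)


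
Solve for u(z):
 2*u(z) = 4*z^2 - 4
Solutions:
 u(z) = 2*z^2 - 2


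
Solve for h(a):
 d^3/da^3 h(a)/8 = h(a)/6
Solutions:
 h(a) = C3*exp(6^(2/3)*a/3) + (C1*sin(2^(2/3)*3^(1/6)*a/2) + C2*cos(2^(2/3)*3^(1/6)*a/2))*exp(-6^(2/3)*a/6)


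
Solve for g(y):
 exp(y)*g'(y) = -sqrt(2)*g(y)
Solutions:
 g(y) = C1*exp(sqrt(2)*exp(-y))


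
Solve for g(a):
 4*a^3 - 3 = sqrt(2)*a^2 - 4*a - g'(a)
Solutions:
 g(a) = C1 - a^4 + sqrt(2)*a^3/3 - 2*a^2 + 3*a


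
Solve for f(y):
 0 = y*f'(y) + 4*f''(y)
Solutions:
 f(y) = C1 + C2*erf(sqrt(2)*y/4)


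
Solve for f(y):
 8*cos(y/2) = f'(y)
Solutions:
 f(y) = C1 + 16*sin(y/2)


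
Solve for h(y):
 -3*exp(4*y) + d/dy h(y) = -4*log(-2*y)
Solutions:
 h(y) = C1 - 4*y*log(-y) + 4*y*(1 - log(2)) + 3*exp(4*y)/4


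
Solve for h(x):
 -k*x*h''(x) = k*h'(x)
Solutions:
 h(x) = C1 + C2*log(x)


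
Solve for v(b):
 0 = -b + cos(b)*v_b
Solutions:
 v(b) = C1 + Integral(b/cos(b), b)


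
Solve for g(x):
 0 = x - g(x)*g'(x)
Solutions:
 g(x) = -sqrt(C1 + x^2)
 g(x) = sqrt(C1 + x^2)


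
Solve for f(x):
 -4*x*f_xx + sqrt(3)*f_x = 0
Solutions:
 f(x) = C1 + C2*x^(sqrt(3)/4 + 1)


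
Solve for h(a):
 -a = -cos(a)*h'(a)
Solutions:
 h(a) = C1 + Integral(a/cos(a), a)


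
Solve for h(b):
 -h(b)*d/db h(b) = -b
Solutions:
 h(b) = -sqrt(C1 + b^2)
 h(b) = sqrt(C1 + b^2)


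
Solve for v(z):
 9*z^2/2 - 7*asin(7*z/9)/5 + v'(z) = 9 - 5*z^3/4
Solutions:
 v(z) = C1 - 5*z^4/16 - 3*z^3/2 + 7*z*asin(7*z/9)/5 + 9*z + sqrt(81 - 49*z^2)/5


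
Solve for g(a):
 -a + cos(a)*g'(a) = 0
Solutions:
 g(a) = C1 + Integral(a/cos(a), a)


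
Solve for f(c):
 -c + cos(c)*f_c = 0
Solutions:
 f(c) = C1 + Integral(c/cos(c), c)


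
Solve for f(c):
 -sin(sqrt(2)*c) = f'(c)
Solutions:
 f(c) = C1 + sqrt(2)*cos(sqrt(2)*c)/2


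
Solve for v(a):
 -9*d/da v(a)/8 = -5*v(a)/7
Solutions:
 v(a) = C1*exp(40*a/63)


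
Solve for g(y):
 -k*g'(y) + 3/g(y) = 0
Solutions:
 g(y) = -sqrt(C1 + 6*y/k)
 g(y) = sqrt(C1 + 6*y/k)


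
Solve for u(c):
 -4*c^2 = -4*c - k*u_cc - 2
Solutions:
 u(c) = C1 + C2*c + c^4/(3*k) - 2*c^3/(3*k) - c^2/k


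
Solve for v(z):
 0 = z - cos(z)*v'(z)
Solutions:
 v(z) = C1 + Integral(z/cos(z), z)


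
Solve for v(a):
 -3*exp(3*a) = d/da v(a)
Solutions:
 v(a) = C1 - exp(3*a)


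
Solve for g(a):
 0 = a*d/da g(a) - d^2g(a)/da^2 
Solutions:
 g(a) = C1 + C2*erfi(sqrt(2)*a/2)


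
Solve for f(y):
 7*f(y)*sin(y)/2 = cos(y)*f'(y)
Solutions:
 f(y) = C1/cos(y)^(7/2)


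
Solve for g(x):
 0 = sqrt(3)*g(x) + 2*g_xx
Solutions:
 g(x) = C1*sin(sqrt(2)*3^(1/4)*x/2) + C2*cos(sqrt(2)*3^(1/4)*x/2)


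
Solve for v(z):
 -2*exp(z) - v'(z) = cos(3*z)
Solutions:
 v(z) = C1 - 2*exp(z) - sin(3*z)/3


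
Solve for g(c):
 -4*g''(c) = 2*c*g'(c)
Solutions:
 g(c) = C1 + C2*erf(c/2)


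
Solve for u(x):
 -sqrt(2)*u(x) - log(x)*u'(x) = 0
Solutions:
 u(x) = C1*exp(-sqrt(2)*li(x))


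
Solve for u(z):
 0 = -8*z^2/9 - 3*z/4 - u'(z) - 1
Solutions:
 u(z) = C1 - 8*z^3/27 - 3*z^2/8 - z


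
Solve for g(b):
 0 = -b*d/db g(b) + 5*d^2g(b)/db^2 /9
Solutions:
 g(b) = C1 + C2*erfi(3*sqrt(10)*b/10)


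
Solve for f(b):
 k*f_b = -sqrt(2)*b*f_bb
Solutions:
 f(b) = C1 + b^(-sqrt(2)*re(k)/2 + 1)*(C2*sin(sqrt(2)*log(b)*Abs(im(k))/2) + C3*cos(sqrt(2)*log(b)*im(k)/2))


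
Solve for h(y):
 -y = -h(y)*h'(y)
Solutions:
 h(y) = -sqrt(C1 + y^2)
 h(y) = sqrt(C1 + y^2)


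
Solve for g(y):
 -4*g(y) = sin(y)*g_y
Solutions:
 g(y) = C1*(cos(y)^2 + 2*cos(y) + 1)/(cos(y)^2 - 2*cos(y) + 1)


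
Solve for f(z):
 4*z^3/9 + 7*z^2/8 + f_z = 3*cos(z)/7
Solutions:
 f(z) = C1 - z^4/9 - 7*z^3/24 + 3*sin(z)/7


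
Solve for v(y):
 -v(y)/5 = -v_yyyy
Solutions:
 v(y) = C1*exp(-5^(3/4)*y/5) + C2*exp(5^(3/4)*y/5) + C3*sin(5^(3/4)*y/5) + C4*cos(5^(3/4)*y/5)


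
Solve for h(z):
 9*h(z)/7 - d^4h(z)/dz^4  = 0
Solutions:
 h(z) = C1*exp(-sqrt(3)*7^(3/4)*z/7) + C2*exp(sqrt(3)*7^(3/4)*z/7) + C3*sin(sqrt(3)*7^(3/4)*z/7) + C4*cos(sqrt(3)*7^(3/4)*z/7)


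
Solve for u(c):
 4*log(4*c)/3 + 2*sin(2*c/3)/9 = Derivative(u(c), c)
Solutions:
 u(c) = C1 + 4*c*log(c)/3 - 4*c/3 + 8*c*log(2)/3 - cos(2*c/3)/3


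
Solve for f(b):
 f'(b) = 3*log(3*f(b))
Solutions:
 -Integral(1/(log(_y) + log(3)), (_y, f(b)))/3 = C1 - b


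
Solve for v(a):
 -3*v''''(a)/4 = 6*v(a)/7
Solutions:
 v(a) = (C1*sin(2^(1/4)*7^(3/4)*a/7) + C2*cos(2^(1/4)*7^(3/4)*a/7))*exp(-2^(1/4)*7^(3/4)*a/7) + (C3*sin(2^(1/4)*7^(3/4)*a/7) + C4*cos(2^(1/4)*7^(3/4)*a/7))*exp(2^(1/4)*7^(3/4)*a/7)


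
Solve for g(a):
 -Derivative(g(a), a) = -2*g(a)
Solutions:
 g(a) = C1*exp(2*a)


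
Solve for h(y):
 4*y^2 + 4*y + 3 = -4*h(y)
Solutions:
 h(y) = -y^2 - y - 3/4


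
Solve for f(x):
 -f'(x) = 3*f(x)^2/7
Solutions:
 f(x) = 7/(C1 + 3*x)


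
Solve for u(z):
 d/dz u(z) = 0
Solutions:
 u(z) = C1


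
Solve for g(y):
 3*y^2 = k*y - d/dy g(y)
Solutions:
 g(y) = C1 + k*y^2/2 - y^3


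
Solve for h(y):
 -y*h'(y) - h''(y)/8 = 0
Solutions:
 h(y) = C1 + C2*erf(2*y)


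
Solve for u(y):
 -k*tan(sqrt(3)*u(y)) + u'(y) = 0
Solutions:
 u(y) = sqrt(3)*(pi - asin(C1*exp(sqrt(3)*k*y)))/3
 u(y) = sqrt(3)*asin(C1*exp(sqrt(3)*k*y))/3


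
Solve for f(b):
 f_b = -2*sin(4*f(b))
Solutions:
 f(b) = -acos((-C1 - exp(16*b))/(C1 - exp(16*b)))/4 + pi/2
 f(b) = acos((-C1 - exp(16*b))/(C1 - exp(16*b)))/4


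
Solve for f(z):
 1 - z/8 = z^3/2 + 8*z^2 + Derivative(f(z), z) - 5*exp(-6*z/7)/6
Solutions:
 f(z) = C1 - z^4/8 - 8*z^3/3 - z^2/16 + z - 35*exp(-6*z/7)/36


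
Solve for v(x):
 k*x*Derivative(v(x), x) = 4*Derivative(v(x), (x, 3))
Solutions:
 v(x) = C1 + Integral(C2*airyai(2^(1/3)*k^(1/3)*x/2) + C3*airybi(2^(1/3)*k^(1/3)*x/2), x)


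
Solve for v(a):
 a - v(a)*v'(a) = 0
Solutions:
 v(a) = -sqrt(C1 + a^2)
 v(a) = sqrt(C1 + a^2)


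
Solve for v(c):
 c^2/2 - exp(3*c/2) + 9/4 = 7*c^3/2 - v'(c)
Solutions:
 v(c) = C1 + 7*c^4/8 - c^3/6 - 9*c/4 + 2*exp(3*c/2)/3


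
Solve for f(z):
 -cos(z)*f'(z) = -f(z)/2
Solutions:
 f(z) = C1*(sin(z) + 1)^(1/4)/(sin(z) - 1)^(1/4)


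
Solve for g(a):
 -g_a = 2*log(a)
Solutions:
 g(a) = C1 - 2*a*log(a) + 2*a


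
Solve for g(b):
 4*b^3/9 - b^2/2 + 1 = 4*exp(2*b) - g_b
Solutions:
 g(b) = C1 - b^4/9 + b^3/6 - b + 2*exp(2*b)


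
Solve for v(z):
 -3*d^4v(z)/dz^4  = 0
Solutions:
 v(z) = C1 + C2*z + C3*z^2 + C4*z^3


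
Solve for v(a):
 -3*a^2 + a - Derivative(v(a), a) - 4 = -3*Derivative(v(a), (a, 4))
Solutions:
 v(a) = C1 + C4*exp(3^(2/3)*a/3) - a^3 + a^2/2 - 4*a + (C2*sin(3^(1/6)*a/2) + C3*cos(3^(1/6)*a/2))*exp(-3^(2/3)*a/6)


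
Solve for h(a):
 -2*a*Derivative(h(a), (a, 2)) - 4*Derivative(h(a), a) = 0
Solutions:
 h(a) = C1 + C2/a


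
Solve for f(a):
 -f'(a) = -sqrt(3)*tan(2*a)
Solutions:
 f(a) = C1 - sqrt(3)*log(cos(2*a))/2


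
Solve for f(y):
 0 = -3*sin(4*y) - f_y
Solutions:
 f(y) = C1 + 3*cos(4*y)/4


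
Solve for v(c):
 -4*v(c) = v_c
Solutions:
 v(c) = C1*exp(-4*c)


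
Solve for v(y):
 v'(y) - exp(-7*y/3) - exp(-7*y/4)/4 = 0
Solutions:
 v(y) = C1 - 3*exp(-7*y/3)/7 - exp(-7*y/4)/7


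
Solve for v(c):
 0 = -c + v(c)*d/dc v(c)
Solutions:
 v(c) = -sqrt(C1 + c^2)
 v(c) = sqrt(C1 + c^2)


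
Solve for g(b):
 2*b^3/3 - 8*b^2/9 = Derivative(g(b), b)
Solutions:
 g(b) = C1 + b^4/6 - 8*b^3/27


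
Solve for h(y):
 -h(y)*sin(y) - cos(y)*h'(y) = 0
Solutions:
 h(y) = C1*cos(y)


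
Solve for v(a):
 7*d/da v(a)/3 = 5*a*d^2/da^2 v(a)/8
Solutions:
 v(a) = C1 + C2*a^(71/15)


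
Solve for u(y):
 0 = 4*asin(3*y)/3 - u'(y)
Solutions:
 u(y) = C1 + 4*y*asin(3*y)/3 + 4*sqrt(1 - 9*y^2)/9


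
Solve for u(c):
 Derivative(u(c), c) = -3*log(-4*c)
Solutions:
 u(c) = C1 - 3*c*log(-c) + 3*c*(1 - 2*log(2))


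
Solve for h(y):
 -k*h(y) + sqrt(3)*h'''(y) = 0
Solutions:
 h(y) = C1*exp(3^(5/6)*k^(1/3)*y/3) + C2*exp(k^(1/3)*y*(-3^(5/6) + 3*3^(1/3)*I)/6) + C3*exp(-k^(1/3)*y*(3^(5/6) + 3*3^(1/3)*I)/6)


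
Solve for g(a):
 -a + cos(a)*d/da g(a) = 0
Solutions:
 g(a) = C1 + Integral(a/cos(a), a)


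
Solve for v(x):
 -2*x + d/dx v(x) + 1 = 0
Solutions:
 v(x) = C1 + x^2 - x


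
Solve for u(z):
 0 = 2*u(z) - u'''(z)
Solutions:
 u(z) = C3*exp(2^(1/3)*z) + (C1*sin(2^(1/3)*sqrt(3)*z/2) + C2*cos(2^(1/3)*sqrt(3)*z/2))*exp(-2^(1/3)*z/2)


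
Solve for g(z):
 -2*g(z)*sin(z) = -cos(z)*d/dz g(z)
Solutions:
 g(z) = C1/cos(z)^2


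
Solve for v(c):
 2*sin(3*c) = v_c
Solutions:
 v(c) = C1 - 2*cos(3*c)/3


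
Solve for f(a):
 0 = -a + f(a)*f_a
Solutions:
 f(a) = -sqrt(C1 + a^2)
 f(a) = sqrt(C1 + a^2)


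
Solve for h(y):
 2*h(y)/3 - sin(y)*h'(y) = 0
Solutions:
 h(y) = C1*(cos(y) - 1)^(1/3)/(cos(y) + 1)^(1/3)


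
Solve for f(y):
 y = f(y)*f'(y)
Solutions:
 f(y) = -sqrt(C1 + y^2)
 f(y) = sqrt(C1 + y^2)


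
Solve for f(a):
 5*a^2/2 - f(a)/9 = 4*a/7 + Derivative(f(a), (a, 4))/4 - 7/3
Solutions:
 f(a) = 45*a^2/2 - 36*a/7 + (C1*sin(sqrt(3)*a/3) + C2*cos(sqrt(3)*a/3))*exp(-sqrt(3)*a/3) + (C3*sin(sqrt(3)*a/3) + C4*cos(sqrt(3)*a/3))*exp(sqrt(3)*a/3) + 21


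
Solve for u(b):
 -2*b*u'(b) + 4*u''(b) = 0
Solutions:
 u(b) = C1 + C2*erfi(b/2)


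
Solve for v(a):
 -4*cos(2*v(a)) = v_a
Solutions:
 v(a) = -asin((C1 + exp(16*a))/(C1 - exp(16*a)))/2 + pi/2
 v(a) = asin((C1 + exp(16*a))/(C1 - exp(16*a)))/2


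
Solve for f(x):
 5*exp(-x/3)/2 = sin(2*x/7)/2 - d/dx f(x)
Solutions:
 f(x) = C1 - 7*cos(2*x/7)/4 + 15*exp(-x/3)/2


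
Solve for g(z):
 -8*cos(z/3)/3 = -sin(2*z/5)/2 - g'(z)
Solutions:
 g(z) = C1 + 8*sin(z/3) + 5*cos(2*z/5)/4


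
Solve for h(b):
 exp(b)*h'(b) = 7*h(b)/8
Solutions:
 h(b) = C1*exp(-7*exp(-b)/8)


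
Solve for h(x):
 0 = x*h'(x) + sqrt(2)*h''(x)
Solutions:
 h(x) = C1 + C2*erf(2^(1/4)*x/2)


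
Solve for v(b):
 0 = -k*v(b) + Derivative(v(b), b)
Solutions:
 v(b) = C1*exp(b*k)


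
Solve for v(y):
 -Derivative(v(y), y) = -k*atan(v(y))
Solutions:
 Integral(1/atan(_y), (_y, v(y))) = C1 + k*y


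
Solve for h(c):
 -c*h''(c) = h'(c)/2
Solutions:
 h(c) = C1 + C2*sqrt(c)


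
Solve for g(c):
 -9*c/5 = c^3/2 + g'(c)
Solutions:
 g(c) = C1 - c^4/8 - 9*c^2/10


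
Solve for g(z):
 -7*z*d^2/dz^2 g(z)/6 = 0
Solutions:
 g(z) = C1 + C2*z


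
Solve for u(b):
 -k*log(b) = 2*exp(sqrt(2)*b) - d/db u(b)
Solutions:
 u(b) = C1 + b*k*log(b) - b*k + sqrt(2)*exp(sqrt(2)*b)


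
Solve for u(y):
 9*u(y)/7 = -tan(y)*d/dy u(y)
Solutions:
 u(y) = C1/sin(y)^(9/7)


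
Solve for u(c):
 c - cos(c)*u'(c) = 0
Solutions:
 u(c) = C1 + Integral(c/cos(c), c)


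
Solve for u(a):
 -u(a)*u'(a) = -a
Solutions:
 u(a) = -sqrt(C1 + a^2)
 u(a) = sqrt(C1 + a^2)


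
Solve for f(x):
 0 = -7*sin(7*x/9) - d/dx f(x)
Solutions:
 f(x) = C1 + 9*cos(7*x/9)


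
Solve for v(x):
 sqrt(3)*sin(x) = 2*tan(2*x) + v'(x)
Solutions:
 v(x) = C1 + log(cos(2*x)) - sqrt(3)*cos(x)


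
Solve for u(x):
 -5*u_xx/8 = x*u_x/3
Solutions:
 u(x) = C1 + C2*erf(2*sqrt(15)*x/15)


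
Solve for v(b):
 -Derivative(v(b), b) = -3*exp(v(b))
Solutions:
 v(b) = log(-1/(C1 + 3*b))


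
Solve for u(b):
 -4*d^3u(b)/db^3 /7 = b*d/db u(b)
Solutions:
 u(b) = C1 + Integral(C2*airyai(-14^(1/3)*b/2) + C3*airybi(-14^(1/3)*b/2), b)


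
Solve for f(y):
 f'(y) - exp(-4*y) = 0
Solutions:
 f(y) = C1 - exp(-4*y)/4


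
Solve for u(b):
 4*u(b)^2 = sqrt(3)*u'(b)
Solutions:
 u(b) = -3/(C1 + 4*sqrt(3)*b)


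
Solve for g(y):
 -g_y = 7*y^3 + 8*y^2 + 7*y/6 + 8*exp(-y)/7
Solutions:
 g(y) = C1 - 7*y^4/4 - 8*y^3/3 - 7*y^2/12 + 8*exp(-y)/7


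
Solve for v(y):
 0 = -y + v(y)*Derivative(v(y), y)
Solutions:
 v(y) = -sqrt(C1 + y^2)
 v(y) = sqrt(C1 + y^2)


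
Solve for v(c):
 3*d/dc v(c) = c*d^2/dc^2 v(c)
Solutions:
 v(c) = C1 + C2*c^4


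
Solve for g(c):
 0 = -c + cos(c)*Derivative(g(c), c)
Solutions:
 g(c) = C1 + Integral(c/cos(c), c)


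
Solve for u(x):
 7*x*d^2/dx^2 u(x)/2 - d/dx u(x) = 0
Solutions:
 u(x) = C1 + C2*x^(9/7)


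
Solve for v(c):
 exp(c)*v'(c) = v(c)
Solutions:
 v(c) = C1*exp(-exp(-c))


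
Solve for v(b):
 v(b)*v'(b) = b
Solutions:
 v(b) = -sqrt(C1 + b^2)
 v(b) = sqrt(C1 + b^2)


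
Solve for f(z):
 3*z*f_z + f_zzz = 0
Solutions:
 f(z) = C1 + Integral(C2*airyai(-3^(1/3)*z) + C3*airybi(-3^(1/3)*z), z)


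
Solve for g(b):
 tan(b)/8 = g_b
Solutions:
 g(b) = C1 - log(cos(b))/8


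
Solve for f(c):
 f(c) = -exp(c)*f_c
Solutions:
 f(c) = C1*exp(exp(-c))


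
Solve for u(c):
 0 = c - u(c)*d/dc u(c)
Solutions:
 u(c) = -sqrt(C1 + c^2)
 u(c) = sqrt(C1 + c^2)


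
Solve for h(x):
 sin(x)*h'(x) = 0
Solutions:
 h(x) = C1


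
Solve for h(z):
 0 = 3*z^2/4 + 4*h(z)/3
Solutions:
 h(z) = -9*z^2/16


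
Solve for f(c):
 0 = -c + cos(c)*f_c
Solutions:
 f(c) = C1 + Integral(c/cos(c), c)


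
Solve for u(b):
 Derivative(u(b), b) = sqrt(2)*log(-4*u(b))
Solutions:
 -sqrt(2)*Integral(1/(log(-_y) + 2*log(2)), (_y, u(b)))/2 = C1 - b


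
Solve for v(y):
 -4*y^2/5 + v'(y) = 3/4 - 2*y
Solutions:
 v(y) = C1 + 4*y^3/15 - y^2 + 3*y/4


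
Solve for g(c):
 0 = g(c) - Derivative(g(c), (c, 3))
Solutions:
 g(c) = C3*exp(c) + (C1*sin(sqrt(3)*c/2) + C2*cos(sqrt(3)*c/2))*exp(-c/2)


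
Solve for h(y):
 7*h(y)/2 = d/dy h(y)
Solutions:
 h(y) = C1*exp(7*y/2)


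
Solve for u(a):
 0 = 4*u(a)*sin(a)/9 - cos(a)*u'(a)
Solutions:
 u(a) = C1/cos(a)^(4/9)


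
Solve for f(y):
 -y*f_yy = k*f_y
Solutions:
 f(y) = C1 + y^(1 - re(k))*(C2*sin(log(y)*Abs(im(k))) + C3*cos(log(y)*im(k)))


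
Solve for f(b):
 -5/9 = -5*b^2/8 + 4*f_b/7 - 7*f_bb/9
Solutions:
 f(b) = C1 + C2*exp(36*b/49) + 35*b^3/96 + 1715*b^2/1152 + 63875*b/20736


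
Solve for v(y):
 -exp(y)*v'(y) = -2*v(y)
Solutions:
 v(y) = C1*exp(-2*exp(-y))


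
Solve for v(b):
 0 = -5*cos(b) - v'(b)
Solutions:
 v(b) = C1 - 5*sin(b)


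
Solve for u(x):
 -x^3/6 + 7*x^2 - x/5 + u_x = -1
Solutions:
 u(x) = C1 + x^4/24 - 7*x^3/3 + x^2/10 - x


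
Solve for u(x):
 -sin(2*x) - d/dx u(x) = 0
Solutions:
 u(x) = C1 + cos(2*x)/2


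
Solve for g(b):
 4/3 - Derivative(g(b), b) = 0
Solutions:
 g(b) = C1 + 4*b/3


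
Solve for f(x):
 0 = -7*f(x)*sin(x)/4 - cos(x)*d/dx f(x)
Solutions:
 f(x) = C1*cos(x)^(7/4)


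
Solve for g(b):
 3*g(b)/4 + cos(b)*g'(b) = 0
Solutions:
 g(b) = C1*(sin(b) - 1)^(3/8)/(sin(b) + 1)^(3/8)


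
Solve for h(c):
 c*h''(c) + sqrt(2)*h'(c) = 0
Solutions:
 h(c) = C1 + C2*c^(1 - sqrt(2))


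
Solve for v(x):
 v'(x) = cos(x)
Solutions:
 v(x) = C1 + sin(x)


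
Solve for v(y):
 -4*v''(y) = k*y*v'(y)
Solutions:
 v(y) = Piecewise((-sqrt(2)*sqrt(pi)*C1*erf(sqrt(2)*sqrt(k)*y/4)/sqrt(k) - C2, (k > 0) | (k < 0)), (-C1*y - C2, True))


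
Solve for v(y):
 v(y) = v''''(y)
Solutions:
 v(y) = C1*exp(-y) + C2*exp(y) + C3*sin(y) + C4*cos(y)


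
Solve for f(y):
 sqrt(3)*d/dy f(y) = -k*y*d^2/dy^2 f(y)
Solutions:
 f(y) = C1 + y^(((re(k) - sqrt(3))*re(k) + im(k)^2)/(re(k)^2 + im(k)^2))*(C2*sin(sqrt(3)*log(y)*Abs(im(k))/(re(k)^2 + im(k)^2)) + C3*cos(sqrt(3)*log(y)*im(k)/(re(k)^2 + im(k)^2)))


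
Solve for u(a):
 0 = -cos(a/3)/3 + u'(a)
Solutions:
 u(a) = C1 + sin(a/3)


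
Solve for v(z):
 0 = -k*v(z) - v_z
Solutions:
 v(z) = C1*exp(-k*z)


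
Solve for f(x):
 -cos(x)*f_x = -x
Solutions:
 f(x) = C1 + Integral(x/cos(x), x)


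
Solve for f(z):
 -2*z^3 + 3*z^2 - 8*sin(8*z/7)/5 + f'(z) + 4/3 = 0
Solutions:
 f(z) = C1 + z^4/2 - z^3 - 4*z/3 - 7*cos(8*z/7)/5


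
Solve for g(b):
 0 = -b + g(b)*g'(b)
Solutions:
 g(b) = -sqrt(C1 + b^2)
 g(b) = sqrt(C1 + b^2)


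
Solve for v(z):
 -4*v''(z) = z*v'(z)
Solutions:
 v(z) = C1 + C2*erf(sqrt(2)*z/4)


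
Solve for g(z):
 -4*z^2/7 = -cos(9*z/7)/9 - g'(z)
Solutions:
 g(z) = C1 + 4*z^3/21 - 7*sin(9*z/7)/81


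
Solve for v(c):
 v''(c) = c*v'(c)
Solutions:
 v(c) = C1 + C2*erfi(sqrt(2)*c/2)


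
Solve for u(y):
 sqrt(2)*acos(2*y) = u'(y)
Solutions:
 u(y) = C1 + sqrt(2)*(y*acos(2*y) - sqrt(1 - 4*y^2)/2)


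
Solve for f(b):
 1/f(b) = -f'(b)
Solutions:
 f(b) = -sqrt(C1 - 2*b)
 f(b) = sqrt(C1 - 2*b)


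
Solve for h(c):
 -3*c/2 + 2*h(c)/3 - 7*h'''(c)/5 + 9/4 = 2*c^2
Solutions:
 h(c) = C3*exp(10^(1/3)*21^(2/3)*c/21) + 3*c^2 + 9*c/4 + (C1*sin(10^(1/3)*3^(1/6)*7^(2/3)*c/14) + C2*cos(10^(1/3)*3^(1/6)*7^(2/3)*c/14))*exp(-10^(1/3)*21^(2/3)*c/42) - 27/8


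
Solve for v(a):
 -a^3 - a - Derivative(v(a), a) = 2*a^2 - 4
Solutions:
 v(a) = C1 - a^4/4 - 2*a^3/3 - a^2/2 + 4*a


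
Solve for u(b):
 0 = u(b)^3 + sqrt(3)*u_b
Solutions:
 u(b) = -sqrt(6)*sqrt(-1/(C1 - sqrt(3)*b))/2
 u(b) = sqrt(6)*sqrt(-1/(C1 - sqrt(3)*b))/2


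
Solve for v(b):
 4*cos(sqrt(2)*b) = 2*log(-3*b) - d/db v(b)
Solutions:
 v(b) = C1 + 2*b*log(-b) - 2*b + 2*b*log(3) - 2*sqrt(2)*sin(sqrt(2)*b)


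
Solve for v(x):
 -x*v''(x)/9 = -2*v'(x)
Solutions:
 v(x) = C1 + C2*x^19


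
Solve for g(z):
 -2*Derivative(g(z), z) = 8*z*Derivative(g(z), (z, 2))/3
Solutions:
 g(z) = C1 + C2*z^(1/4)


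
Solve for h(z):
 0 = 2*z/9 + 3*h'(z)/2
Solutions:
 h(z) = C1 - 2*z^2/27


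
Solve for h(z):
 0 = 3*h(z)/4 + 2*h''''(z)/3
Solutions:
 h(z) = (C1*sin(2^(3/4)*sqrt(3)*z/4) + C2*cos(2^(3/4)*sqrt(3)*z/4))*exp(-2^(3/4)*sqrt(3)*z/4) + (C3*sin(2^(3/4)*sqrt(3)*z/4) + C4*cos(2^(3/4)*sqrt(3)*z/4))*exp(2^(3/4)*sqrt(3)*z/4)


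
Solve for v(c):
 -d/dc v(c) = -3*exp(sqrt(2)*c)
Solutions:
 v(c) = C1 + 3*sqrt(2)*exp(sqrt(2)*c)/2


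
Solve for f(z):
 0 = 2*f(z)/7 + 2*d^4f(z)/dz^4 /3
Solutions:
 f(z) = (C1*sin(sqrt(2)*3^(1/4)*7^(3/4)*z/14) + C2*cos(sqrt(2)*3^(1/4)*7^(3/4)*z/14))*exp(-sqrt(2)*3^(1/4)*7^(3/4)*z/14) + (C3*sin(sqrt(2)*3^(1/4)*7^(3/4)*z/14) + C4*cos(sqrt(2)*3^(1/4)*7^(3/4)*z/14))*exp(sqrt(2)*3^(1/4)*7^(3/4)*z/14)


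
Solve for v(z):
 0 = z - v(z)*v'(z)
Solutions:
 v(z) = -sqrt(C1 + z^2)
 v(z) = sqrt(C1 + z^2)


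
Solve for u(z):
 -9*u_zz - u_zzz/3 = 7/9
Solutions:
 u(z) = C1 + C2*z + C3*exp(-27*z) - 7*z^2/162


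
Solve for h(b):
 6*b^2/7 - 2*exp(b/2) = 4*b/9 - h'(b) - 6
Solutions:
 h(b) = C1 - 2*b^3/7 + 2*b^2/9 - 6*b + 4*exp(b/2)


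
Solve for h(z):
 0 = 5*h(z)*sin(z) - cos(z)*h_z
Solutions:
 h(z) = C1/cos(z)^5


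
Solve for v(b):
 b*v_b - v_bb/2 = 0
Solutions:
 v(b) = C1 + C2*erfi(b)


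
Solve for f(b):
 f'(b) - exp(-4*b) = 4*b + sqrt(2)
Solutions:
 f(b) = C1 + 2*b^2 + sqrt(2)*b - exp(-4*b)/4


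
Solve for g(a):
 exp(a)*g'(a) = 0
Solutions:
 g(a) = C1


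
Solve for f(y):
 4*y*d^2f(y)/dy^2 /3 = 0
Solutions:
 f(y) = C1 + C2*y


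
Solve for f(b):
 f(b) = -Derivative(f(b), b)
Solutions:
 f(b) = C1*exp(-b)


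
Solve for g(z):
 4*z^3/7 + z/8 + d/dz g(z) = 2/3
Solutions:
 g(z) = C1 - z^4/7 - z^2/16 + 2*z/3


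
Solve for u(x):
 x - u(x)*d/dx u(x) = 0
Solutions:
 u(x) = -sqrt(C1 + x^2)
 u(x) = sqrt(C1 + x^2)


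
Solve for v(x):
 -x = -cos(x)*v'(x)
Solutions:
 v(x) = C1 + Integral(x/cos(x), x)


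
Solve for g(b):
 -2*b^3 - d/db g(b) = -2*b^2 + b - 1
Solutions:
 g(b) = C1 - b^4/2 + 2*b^3/3 - b^2/2 + b


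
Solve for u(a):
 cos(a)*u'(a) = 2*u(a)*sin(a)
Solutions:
 u(a) = C1/cos(a)^2


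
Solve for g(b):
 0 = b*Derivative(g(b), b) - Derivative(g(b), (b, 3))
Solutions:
 g(b) = C1 + Integral(C2*airyai(b) + C3*airybi(b), b)


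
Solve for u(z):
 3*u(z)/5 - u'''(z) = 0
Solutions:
 u(z) = C3*exp(3^(1/3)*5^(2/3)*z/5) + (C1*sin(3^(5/6)*5^(2/3)*z/10) + C2*cos(3^(5/6)*5^(2/3)*z/10))*exp(-3^(1/3)*5^(2/3)*z/10)


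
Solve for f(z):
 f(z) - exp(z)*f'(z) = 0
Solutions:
 f(z) = C1*exp(-exp(-z))


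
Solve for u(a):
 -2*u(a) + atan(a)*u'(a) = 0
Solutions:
 u(a) = C1*exp(2*Integral(1/atan(a), a))


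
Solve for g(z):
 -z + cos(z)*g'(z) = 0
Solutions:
 g(z) = C1 + Integral(z/cos(z), z)


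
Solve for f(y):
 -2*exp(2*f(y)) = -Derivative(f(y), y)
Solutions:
 f(y) = log(-sqrt(-1/(C1 + 2*y))) - log(2)/2
 f(y) = log(-1/(C1 + 2*y))/2 - log(2)/2


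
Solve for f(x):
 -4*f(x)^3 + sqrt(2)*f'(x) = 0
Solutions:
 f(x) = -sqrt(2)*sqrt(-1/(C1 + 2*sqrt(2)*x))/2
 f(x) = sqrt(2)*sqrt(-1/(C1 + 2*sqrt(2)*x))/2


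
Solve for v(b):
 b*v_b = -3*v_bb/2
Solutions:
 v(b) = C1 + C2*erf(sqrt(3)*b/3)


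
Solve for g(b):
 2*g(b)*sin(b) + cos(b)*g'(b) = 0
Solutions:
 g(b) = C1*cos(b)^2


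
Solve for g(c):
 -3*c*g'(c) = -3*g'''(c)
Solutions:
 g(c) = C1 + Integral(C2*airyai(c) + C3*airybi(c), c)


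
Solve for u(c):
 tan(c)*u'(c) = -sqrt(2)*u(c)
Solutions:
 u(c) = C1/sin(c)^(sqrt(2))


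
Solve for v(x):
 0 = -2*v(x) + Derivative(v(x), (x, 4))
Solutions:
 v(x) = C1*exp(-2^(1/4)*x) + C2*exp(2^(1/4)*x) + C3*sin(2^(1/4)*x) + C4*cos(2^(1/4)*x)


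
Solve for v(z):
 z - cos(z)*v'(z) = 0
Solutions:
 v(z) = C1 + Integral(z/cos(z), z)


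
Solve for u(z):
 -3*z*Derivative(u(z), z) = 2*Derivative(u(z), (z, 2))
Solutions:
 u(z) = C1 + C2*erf(sqrt(3)*z/2)


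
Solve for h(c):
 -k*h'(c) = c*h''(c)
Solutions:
 h(c) = C1 + c^(1 - re(k))*(C2*sin(log(c)*Abs(im(k))) + C3*cos(log(c)*im(k)))


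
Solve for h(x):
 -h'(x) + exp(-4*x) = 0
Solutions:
 h(x) = C1 - exp(-4*x)/4


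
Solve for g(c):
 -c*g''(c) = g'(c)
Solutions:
 g(c) = C1 + C2*log(c)


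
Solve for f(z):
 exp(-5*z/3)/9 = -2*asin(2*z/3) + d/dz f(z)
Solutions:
 f(z) = C1 + 2*z*asin(2*z/3) + sqrt(9 - 4*z^2) - exp(-5*z/3)/15


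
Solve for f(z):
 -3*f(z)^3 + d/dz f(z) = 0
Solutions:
 f(z) = -sqrt(2)*sqrt(-1/(C1 + 3*z))/2
 f(z) = sqrt(2)*sqrt(-1/(C1 + 3*z))/2


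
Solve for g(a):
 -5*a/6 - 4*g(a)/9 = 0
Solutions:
 g(a) = -15*a/8


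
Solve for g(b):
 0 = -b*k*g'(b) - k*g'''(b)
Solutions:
 g(b) = C1 + Integral(C2*airyai(-b) + C3*airybi(-b), b)


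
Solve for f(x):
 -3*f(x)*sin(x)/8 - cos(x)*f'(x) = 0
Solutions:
 f(x) = C1*cos(x)^(3/8)


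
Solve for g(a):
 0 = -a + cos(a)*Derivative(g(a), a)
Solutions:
 g(a) = C1 + Integral(a/cos(a), a)


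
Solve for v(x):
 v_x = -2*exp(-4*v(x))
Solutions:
 v(x) = log(-I*(C1 - 8*x)^(1/4))
 v(x) = log(I*(C1 - 8*x)^(1/4))
 v(x) = log(-(C1 - 8*x)^(1/4))
 v(x) = log(C1 - 8*x)/4


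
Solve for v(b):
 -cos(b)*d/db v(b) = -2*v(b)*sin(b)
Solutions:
 v(b) = C1/cos(b)^2


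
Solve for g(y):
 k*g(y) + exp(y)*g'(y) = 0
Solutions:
 g(y) = C1*exp(k*exp(-y))


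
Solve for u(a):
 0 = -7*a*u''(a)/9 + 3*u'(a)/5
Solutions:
 u(a) = C1 + C2*a^(62/35)


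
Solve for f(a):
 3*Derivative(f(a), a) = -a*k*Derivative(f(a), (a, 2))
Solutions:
 f(a) = C1 + a^(((re(k) - 3)*re(k) + im(k)^2)/(re(k)^2 + im(k)^2))*(C2*sin(3*log(a)*Abs(im(k))/(re(k)^2 + im(k)^2)) + C3*cos(3*log(a)*im(k)/(re(k)^2 + im(k)^2)))


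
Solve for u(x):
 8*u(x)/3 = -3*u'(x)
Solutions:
 u(x) = C1*exp(-8*x/9)


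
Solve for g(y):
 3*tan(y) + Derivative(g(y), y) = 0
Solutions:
 g(y) = C1 + 3*log(cos(y))


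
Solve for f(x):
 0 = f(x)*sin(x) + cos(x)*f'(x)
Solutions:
 f(x) = C1*cos(x)


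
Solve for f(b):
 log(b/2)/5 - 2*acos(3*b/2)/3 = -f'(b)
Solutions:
 f(b) = C1 - b*log(b)/5 + 2*b*acos(3*b/2)/3 + b*log(2)/5 + b/5 - 2*sqrt(4 - 9*b^2)/9


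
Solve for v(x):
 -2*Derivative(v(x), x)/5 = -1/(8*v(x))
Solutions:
 v(x) = -sqrt(C1 + 10*x)/4
 v(x) = sqrt(C1 + 10*x)/4


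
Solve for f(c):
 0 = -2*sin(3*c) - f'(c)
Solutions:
 f(c) = C1 + 2*cos(3*c)/3


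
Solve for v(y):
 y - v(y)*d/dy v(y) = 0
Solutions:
 v(y) = -sqrt(C1 + y^2)
 v(y) = sqrt(C1 + y^2)


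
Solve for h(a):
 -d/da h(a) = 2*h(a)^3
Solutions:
 h(a) = -sqrt(2)*sqrt(-1/(C1 - 2*a))/2
 h(a) = sqrt(2)*sqrt(-1/(C1 - 2*a))/2


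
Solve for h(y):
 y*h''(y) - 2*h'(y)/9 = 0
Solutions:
 h(y) = C1 + C2*y^(11/9)


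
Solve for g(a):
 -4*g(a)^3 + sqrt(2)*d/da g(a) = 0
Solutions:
 g(a) = -sqrt(2)*sqrt(-1/(C1 + 2*sqrt(2)*a))/2
 g(a) = sqrt(2)*sqrt(-1/(C1 + 2*sqrt(2)*a))/2


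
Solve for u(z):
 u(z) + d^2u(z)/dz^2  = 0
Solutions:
 u(z) = C1*sin(z) + C2*cos(z)


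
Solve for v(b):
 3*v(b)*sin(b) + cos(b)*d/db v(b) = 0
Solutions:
 v(b) = C1*cos(b)^3


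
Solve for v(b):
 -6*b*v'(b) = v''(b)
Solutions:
 v(b) = C1 + C2*erf(sqrt(3)*b)


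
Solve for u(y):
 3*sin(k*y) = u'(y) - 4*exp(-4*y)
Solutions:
 u(y) = C1 - exp(-4*y) - 3*cos(k*y)/k


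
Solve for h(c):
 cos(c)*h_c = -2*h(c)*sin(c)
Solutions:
 h(c) = C1*cos(c)^2


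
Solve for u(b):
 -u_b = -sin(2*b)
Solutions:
 u(b) = C1 - cos(2*b)/2


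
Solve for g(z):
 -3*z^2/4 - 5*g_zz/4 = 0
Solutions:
 g(z) = C1 + C2*z - z^4/20


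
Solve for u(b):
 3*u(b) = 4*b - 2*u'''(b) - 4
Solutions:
 u(b) = C3*exp(-2^(2/3)*3^(1/3)*b/2) + 4*b/3 + (C1*sin(2^(2/3)*3^(5/6)*b/4) + C2*cos(2^(2/3)*3^(5/6)*b/4))*exp(2^(2/3)*3^(1/3)*b/4) - 4/3


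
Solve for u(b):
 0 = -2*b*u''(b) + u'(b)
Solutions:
 u(b) = C1 + C2*b^(3/2)


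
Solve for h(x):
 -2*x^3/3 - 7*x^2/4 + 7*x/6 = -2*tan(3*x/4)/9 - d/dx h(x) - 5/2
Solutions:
 h(x) = C1 + x^4/6 + 7*x^3/12 - 7*x^2/12 - 5*x/2 + 8*log(cos(3*x/4))/27


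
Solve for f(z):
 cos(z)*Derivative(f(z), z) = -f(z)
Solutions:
 f(z) = C1*sqrt(sin(z) - 1)/sqrt(sin(z) + 1)


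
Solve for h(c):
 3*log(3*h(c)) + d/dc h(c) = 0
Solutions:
 Integral(1/(log(_y) + log(3)), (_y, h(c)))/3 = C1 - c


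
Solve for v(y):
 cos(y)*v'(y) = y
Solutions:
 v(y) = C1 + Integral(y/cos(y), y)


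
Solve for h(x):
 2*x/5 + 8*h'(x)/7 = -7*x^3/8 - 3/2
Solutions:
 h(x) = C1 - 49*x^4/256 - 7*x^2/40 - 21*x/16


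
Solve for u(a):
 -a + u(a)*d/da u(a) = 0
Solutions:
 u(a) = -sqrt(C1 + a^2)
 u(a) = sqrt(C1 + a^2)


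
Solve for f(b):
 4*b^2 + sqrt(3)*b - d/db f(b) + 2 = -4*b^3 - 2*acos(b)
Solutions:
 f(b) = C1 + b^4 + 4*b^3/3 + sqrt(3)*b^2/2 + 2*b*acos(b) + 2*b - 2*sqrt(1 - b^2)


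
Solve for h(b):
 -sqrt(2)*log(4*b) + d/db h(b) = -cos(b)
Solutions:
 h(b) = C1 + sqrt(2)*b*(log(b) - 1) + 2*sqrt(2)*b*log(2) - sin(b)


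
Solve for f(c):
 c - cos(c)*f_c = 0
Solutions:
 f(c) = C1 + Integral(c/cos(c), c)


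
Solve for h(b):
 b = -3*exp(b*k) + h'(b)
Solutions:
 h(b) = C1 + b^2/2 + 3*exp(b*k)/k


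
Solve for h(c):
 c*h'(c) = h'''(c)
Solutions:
 h(c) = C1 + Integral(C2*airyai(c) + C3*airybi(c), c)


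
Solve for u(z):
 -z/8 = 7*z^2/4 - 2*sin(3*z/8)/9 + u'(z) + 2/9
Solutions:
 u(z) = C1 - 7*z^3/12 - z^2/16 - 2*z/9 - 16*cos(3*z/8)/27


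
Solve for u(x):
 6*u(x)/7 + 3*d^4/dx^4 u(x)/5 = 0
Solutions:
 u(x) = (C1*sin(14^(3/4)*5^(1/4)*x/14) + C2*cos(14^(3/4)*5^(1/4)*x/14))*exp(-14^(3/4)*5^(1/4)*x/14) + (C3*sin(14^(3/4)*5^(1/4)*x/14) + C4*cos(14^(3/4)*5^(1/4)*x/14))*exp(14^(3/4)*5^(1/4)*x/14)


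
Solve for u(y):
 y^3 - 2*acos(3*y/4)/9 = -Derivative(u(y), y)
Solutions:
 u(y) = C1 - y^4/4 + 2*y*acos(3*y/4)/9 - 2*sqrt(16 - 9*y^2)/27


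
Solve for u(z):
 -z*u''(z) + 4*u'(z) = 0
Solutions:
 u(z) = C1 + C2*z^5
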